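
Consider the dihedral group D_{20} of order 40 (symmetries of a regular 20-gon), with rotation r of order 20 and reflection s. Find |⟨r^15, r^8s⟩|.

|⟨r^15⟩| = 4 and |⟨r^8s⟩| = 2, so |H| is a multiple of lcm(4, 2) = 4 and divides |G| = 40.
Closing under the operation: H = {e, r^5, r^10, r^15, r^3s, r^8s, r^13s, r^18s}, so |H| = 8.

8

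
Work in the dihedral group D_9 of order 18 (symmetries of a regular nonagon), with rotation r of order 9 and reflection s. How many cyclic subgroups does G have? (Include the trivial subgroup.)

Each element a generates a cyclic subgroup ⟨a⟩; distinct elements may generate the same one (a cyclic group of order d has φ(d) generators).
Cyclic subgroups by order — order 1: 1; order 2: 9; order 3: 1; order 9: 1.
Total: 12.

12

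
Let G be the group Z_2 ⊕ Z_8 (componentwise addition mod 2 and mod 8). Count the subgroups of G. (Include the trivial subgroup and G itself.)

11

|G| = 16, so by Lagrange every subgroup order divides 16. Divisors: 1, 2, 4, 8, 16.
Subgroups by order — order 1: 1; order 2: 3; order 4: 3; order 8: 3; order 16: 1.
Total: 1 + 3 + 3 + 3 + 1 = 11.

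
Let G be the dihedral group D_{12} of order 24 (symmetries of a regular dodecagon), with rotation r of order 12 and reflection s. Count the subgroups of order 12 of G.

3

|G| = 24 and 12 | 24, so subgroups of order 12 are possible by Lagrange.
The subgroups of order 12 are: {e, r, r^2, r^3, r^4, r^5, r^6, r^7, r^8, r^9, r^10, r^11}; {e, r^2, r^4, r^6, r^8, r^10, s, r^2s, r^4s, r^6s, r^8s, r^10s}; {e, r^2, r^4, r^6, r^8, r^10, rs, r^3s, r^5s, r^7s, r^9s, r^11s}.
So G has 3 subgroups of order 12.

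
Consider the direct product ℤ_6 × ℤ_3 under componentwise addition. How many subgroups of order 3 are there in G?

4

|G| = 18 and 3 | 18, so subgroups of order 3 are possible by Lagrange.
The subgroups of order 3 are: {(0,0), (0,1), (0,2)}; {(0,0), (2,0), (4,0)}; {(0,0), (2,1), (4,2)}; {(0,0), (2,2), (4,1)}.
So G has 4 subgroups of order 3.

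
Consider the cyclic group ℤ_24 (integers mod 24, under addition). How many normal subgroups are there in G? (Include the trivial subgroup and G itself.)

8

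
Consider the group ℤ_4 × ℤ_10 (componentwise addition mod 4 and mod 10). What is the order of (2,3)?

10

The order of (2,3) in Z_4 × Z_10 is lcm(ord(2) in Z_4, ord(3) in Z_10).
ord(2) = 2 and ord(3) = 10, so |⟨(2,3)⟩| = lcm(2, 10) = 10.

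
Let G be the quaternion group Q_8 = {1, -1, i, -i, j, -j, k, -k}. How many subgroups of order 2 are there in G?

|G| = 8 and 2 | 8, so subgroups of order 2 are possible by Lagrange.
The subgroups of order 2 are: {1, -1}.
So G has 1 subgroup of order 2.

1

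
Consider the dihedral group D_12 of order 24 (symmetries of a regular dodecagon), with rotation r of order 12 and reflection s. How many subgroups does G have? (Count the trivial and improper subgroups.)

|G| = 24, so by Lagrange every subgroup order divides 24. Divisors: 1, 2, 3, 4, 6, 8, 12, 24.
Subgroups by order — order 1: 1; order 2: 13; order 3: 1; order 4: 7; order 6: 5; order 8: 3; order 12: 3; order 24: 1.
Total: 1 + 13 + 1 + 7 + 5 + 3 + 3 + 1 = 34.

34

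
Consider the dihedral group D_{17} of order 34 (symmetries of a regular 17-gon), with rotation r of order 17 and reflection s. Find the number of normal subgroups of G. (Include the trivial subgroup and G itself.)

G has 20 subgroups. Checking conjugation-invariance by order — order 1: 1/1 normal; order 2: 0/17 normal; order 17: 1/1 normal; order 34: 1/1 normal.
Total normal subgroups: 3.

3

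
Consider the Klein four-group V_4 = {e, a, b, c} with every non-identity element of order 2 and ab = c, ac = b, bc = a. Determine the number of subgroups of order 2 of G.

|G| = 4 and 2 | 4, so subgroups of order 2 are possible by Lagrange.
The subgroups of order 2 are: {e, a}; {e, b}; {e, c}.
So G has 3 subgroups of order 2.

3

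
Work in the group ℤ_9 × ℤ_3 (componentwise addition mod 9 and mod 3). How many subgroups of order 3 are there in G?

|G| = 27 and 3 | 27, so subgroups of order 3 are possible by Lagrange.
The subgroups of order 3 are: {(0,0), (0,1), (0,2)}; {(0,0), (3,0), (6,0)}; {(0,0), (3,1), (6,2)}; {(0,0), (3,2), (6,1)}.
So G has 4 subgroups of order 3.

4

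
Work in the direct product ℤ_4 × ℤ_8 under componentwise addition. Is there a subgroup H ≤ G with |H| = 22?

No

22 does not divide |G| = 32, so by Lagrange no subgroup of order 22 exists.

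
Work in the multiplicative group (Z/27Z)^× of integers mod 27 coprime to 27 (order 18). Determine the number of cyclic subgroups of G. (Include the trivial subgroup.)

6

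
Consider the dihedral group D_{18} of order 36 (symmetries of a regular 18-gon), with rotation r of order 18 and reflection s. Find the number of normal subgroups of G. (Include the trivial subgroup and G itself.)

G has 45 subgroups. Checking conjugation-invariance by order — order 1: 1/1 normal; order 2: 1/19 normal; order 3: 1/1 normal; order 4: 0/9 normal; order 6: 1/7 normal; order 9: 1/1 normal; order 12: 0/3 normal; order 18: 3/3 normal; order 36: 1/1 normal.
Total normal subgroups: 9.

9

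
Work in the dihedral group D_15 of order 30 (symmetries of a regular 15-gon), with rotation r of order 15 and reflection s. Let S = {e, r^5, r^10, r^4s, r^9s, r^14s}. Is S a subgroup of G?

|S| = 6 divides |G| = 30, consistent with Lagrange.
S contains the identity, every element's inverse is in S, and S is closed under ·: it is a subgroup.

Yes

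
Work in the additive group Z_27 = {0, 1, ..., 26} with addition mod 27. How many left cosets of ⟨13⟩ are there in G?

|⟨13⟩| = 27 and |G| = 27.
By Lagrange, [G : H] = |G|/|H| = 27/27 = 1.

1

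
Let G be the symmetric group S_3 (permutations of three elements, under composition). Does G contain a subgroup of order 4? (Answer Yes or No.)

4 does not divide |G| = 6, so by Lagrange no subgroup of order 4 exists.

No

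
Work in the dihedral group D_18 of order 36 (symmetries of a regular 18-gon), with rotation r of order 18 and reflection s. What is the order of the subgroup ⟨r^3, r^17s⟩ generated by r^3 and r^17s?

12

|⟨r^3⟩| = 6 and |⟨r^17s⟩| = 2, so |H| is a multiple of lcm(6, 2) = 6 and divides |G| = 36.
Closing under the operation: H = {e, r^3, r^6, r^9, r^12, r^15, r^2s, r^5s, r^8s, r^11s, r^14s, r^17s}, so |H| = 12.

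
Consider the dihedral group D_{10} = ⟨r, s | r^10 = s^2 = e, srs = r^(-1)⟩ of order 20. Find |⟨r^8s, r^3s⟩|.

|⟨r^8s⟩| = 2 and |⟨r^3s⟩| = 2, so |H| is a multiple of lcm(2, 2) = 2 and divides |G| = 20.
Closing under the operation: H = {e, r^5, r^3s, r^8s}, so |H| = 4.

4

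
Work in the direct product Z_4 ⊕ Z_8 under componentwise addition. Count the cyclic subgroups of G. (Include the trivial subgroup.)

A cyclic subgroup of order d is generated by each of its φ(d) elements of order d, so the cyclic subgroups of order d number (#elements of order d)/φ(d).
Cyclic subgroups by order — order 1: 1; order 2: 3; order 4: 6; order 8: 4.
Total: 14.

14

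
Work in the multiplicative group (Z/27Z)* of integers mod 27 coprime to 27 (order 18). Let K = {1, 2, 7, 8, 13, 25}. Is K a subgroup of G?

2 ∈ K but its inverse 14 ∉ K, so K is not a subgroup.

No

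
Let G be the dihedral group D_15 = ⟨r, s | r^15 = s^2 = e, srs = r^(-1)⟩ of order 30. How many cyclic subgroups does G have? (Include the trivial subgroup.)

A cyclic subgroup of order d is generated by each of its φ(d) elements of order d, so the cyclic subgroups of order d number (#elements of order d)/φ(d).
Cyclic subgroups by order — order 1: 1; order 2: 15; order 3: 1; order 5: 1; order 15: 1.
Total: 19.

19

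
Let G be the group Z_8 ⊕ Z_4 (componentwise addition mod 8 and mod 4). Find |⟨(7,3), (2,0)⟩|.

|⟨(7,3)⟩| = 8 and |⟨(2,0)⟩| = 4, so |H| is a multiple of lcm(8, 4) = 8 and divides |G| = 32.
Closing under the operation: H = {(0,0), (0,2), (1,1), (1,3), (2,0), (2,2), (3,1), (3,3), (4,0), (4,2), (5,1), (5,3), (6,0), (6,2), (7,1), (7,3)}, so |H| = 16.

16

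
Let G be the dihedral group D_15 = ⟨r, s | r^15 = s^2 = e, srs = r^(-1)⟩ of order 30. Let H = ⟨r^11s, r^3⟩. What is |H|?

10

|⟨r^11s⟩| = 2 and |⟨r^3⟩| = 5, so |H| is a multiple of lcm(2, 5) = 10 and divides |G| = 30.
Closing under the operation: H = {e, r^3, r^6, r^9, r^12, r^2s, r^5s, r^8s, r^11s, r^14s}, so |H| = 10.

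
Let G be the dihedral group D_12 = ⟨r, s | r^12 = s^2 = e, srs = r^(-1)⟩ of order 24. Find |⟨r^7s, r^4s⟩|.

8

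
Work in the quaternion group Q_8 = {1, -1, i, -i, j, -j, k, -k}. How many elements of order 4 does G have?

The elements of order 4 are: i, -i, j, -j, k, -k.
That's 6.

6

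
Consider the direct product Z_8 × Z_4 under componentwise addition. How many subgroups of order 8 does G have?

7

|G| = 32 and 8 | 32, so subgroups of order 8 are possible by Lagrange.
The subgroups of order 8 are: {(0,0), (0,1), (0,2), (0,3), (4,0), (4,1), (4,2), (4,3)}; {(0,0), (0,2), (2,0), (2,2), (4,0), (4,2), (6,0), (6,2)}; {(0,0), (0,2), (2,1), (2,3), (4,0), (4,2), (6,1), (6,3)}; {(0,0), (1,0), (2,0), (3,0), (4,0), (5,0), (6,0), (7,0)}; … (7 in all).
So G has 7 subgroups of order 8.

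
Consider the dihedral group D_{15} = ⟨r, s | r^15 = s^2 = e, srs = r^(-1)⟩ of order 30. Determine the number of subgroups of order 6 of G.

|G| = 30 and 6 | 30, so subgroups of order 6 are possible by Lagrange.
The subgroups of order 6 are: {e, r^5, r^10, s, r^5s, r^10s}; {e, r^5, r^10, rs, r^6s, r^11s}; {e, r^5, r^10, r^2s, r^7s, r^12s}; {e, r^5, r^10, r^3s, r^8s, r^13s}; … (5 in all).
So G has 5 subgroups of order 6.

5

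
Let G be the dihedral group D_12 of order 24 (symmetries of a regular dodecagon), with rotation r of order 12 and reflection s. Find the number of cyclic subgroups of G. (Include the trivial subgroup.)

18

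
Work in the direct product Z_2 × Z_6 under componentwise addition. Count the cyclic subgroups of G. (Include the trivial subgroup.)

8

A cyclic subgroup of order d is generated by each of its φ(d) elements of order d, so the cyclic subgroups of order d number (#elements of order d)/φ(d).
Cyclic subgroups by order — order 1: 1; order 2: 3; order 3: 1; order 6: 3.
Total: 8.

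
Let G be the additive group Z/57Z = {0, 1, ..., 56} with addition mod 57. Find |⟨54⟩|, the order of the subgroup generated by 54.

19

In Z/57Z, the order of an element a is n/gcd(a, n).
gcd(54, 57) = 3, so |⟨54⟩| = 57/3 = 19.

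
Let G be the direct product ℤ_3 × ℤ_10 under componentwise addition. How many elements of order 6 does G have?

An element (a,b) has order lcm(ord(a), ord(b)); count pairs with lcm equal to 6.
Enumerating gives 2 such elements.

2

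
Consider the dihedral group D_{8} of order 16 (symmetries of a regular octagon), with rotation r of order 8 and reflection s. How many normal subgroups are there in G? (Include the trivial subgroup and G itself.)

G has 19 subgroups. Checking conjugation-invariance by order — order 1: 1/1 normal; order 2: 1/9 normal; order 4: 1/5 normal; order 8: 3/3 normal; order 16: 1/1 normal.
Total normal subgroups: 7.

7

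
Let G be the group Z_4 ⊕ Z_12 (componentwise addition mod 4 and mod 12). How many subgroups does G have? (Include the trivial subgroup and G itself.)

30

|G| = 48, so by Lagrange every subgroup order divides 48. Divisors: 1, 2, 3, 4, 6, 8, 12, 16, 24, 48.
Subgroups by order — order 1: 1; order 2: 3; order 3: 1; order 4: 7; order 6: 3; order 8: 3; order 12: 7; order 16: 1; order 24: 3; order 48: 1.
Total: 1 + 3 + 1 + 7 + 3 + 3 + 7 + 1 + 3 + 1 = 30.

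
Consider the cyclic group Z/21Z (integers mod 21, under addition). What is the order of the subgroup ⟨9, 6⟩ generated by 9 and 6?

7

|⟨9⟩| = 7 and |⟨6⟩| = 7, so |H| is a multiple of lcm(7, 7) = 7 and divides |G| = 21.
Closing under the operation: H = {0, 3, 6, 9, 12, 15, 18}, so |H| = 7.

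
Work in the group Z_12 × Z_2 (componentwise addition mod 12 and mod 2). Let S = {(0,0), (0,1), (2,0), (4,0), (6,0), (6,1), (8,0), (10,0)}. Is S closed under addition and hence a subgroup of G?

No

Closure fails: (0,1) + (4,0) = (4,1) ∉ S. So S is not a subgroup.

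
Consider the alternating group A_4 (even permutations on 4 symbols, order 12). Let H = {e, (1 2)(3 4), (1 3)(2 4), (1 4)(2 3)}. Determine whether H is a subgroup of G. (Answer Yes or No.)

Yes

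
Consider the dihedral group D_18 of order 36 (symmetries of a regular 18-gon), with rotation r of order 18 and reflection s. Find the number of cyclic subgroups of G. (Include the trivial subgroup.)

24

Each element a generates a cyclic subgroup ⟨a⟩; distinct elements may generate the same one (a cyclic group of order d has φ(d) generators).
Cyclic subgroups by order — order 1: 1; order 2: 19; order 3: 1; order 6: 1; order 9: 1; order 18: 1.
Total: 24.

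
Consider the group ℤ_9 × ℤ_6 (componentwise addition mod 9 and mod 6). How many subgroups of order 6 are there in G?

|G| = 54 and 6 | 54, so subgroups of order 6 are possible by Lagrange.
The subgroups of order 6 are: {(0,0), (0,1), (0,2), (0,3), (0,4), (0,5)}; {(0,0), (0,3), (3,0), (3,3), (6,0), (6,3)}; {(0,0), (0,3), (3,1), (3,4), (6,2), (6,5)}; {(0,0), (0,3), (3,2), (3,5), (6,1), (6,4)}.
So G has 4 subgroups of order 6.

4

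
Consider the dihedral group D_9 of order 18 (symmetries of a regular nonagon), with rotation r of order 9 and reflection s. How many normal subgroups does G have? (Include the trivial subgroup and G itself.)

4

G has 16 subgroups. Checking conjugation-invariance by order — order 1: 1/1 normal; order 2: 0/9 normal; order 3: 1/1 normal; order 6: 0/3 normal; order 9: 1/1 normal; order 18: 1/1 normal.
Total normal subgroups: 4.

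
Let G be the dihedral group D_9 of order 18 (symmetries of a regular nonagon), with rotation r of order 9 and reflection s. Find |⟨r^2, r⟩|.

|⟨r^2⟩| = 9 and |⟨r⟩| = 9, so |H| is a multiple of lcm(9, 9) = 9 and divides |G| = 18.
Closing under the operation: H = {e, r, r^2, r^3, r^4, r^5, r^6, r^7, r^8}, so |H| = 9.

9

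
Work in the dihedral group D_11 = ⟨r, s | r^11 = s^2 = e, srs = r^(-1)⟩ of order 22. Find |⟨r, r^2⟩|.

|⟨r⟩| = 11 and |⟨r^2⟩| = 11, so |H| is a multiple of lcm(11, 11) = 11 and divides |G| = 22.
Closing under the operation: H = {e, r, r^2, r^3, r^4, r^5, r^6, r^7, r^8, r^9, r^10}, so |H| = 11.

11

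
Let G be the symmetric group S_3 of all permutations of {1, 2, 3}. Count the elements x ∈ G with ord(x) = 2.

3

The elements of order 2 are: (2 3), (1 2), (1 3).
That's 3.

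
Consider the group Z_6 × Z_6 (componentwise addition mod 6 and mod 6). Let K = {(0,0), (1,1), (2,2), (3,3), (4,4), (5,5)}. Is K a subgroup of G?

Yes

|K| = 6 divides |G| = 36, consistent with Lagrange.
K contains the identity, every element's inverse is in K, and K is closed under +: it is a subgroup.
In fact K = ⟨(5,5)⟩.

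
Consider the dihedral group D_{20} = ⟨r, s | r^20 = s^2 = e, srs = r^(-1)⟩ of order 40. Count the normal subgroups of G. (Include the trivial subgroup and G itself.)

9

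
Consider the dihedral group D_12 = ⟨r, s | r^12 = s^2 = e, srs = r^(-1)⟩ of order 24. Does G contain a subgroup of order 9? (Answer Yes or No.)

No

9 does not divide |G| = 24, so by Lagrange no subgroup of order 9 exists.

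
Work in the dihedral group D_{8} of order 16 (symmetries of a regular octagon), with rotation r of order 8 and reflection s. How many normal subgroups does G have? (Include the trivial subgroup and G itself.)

7

G has 19 subgroups. Checking conjugation-invariance by order — order 1: 1/1 normal; order 2: 1/9 normal; order 4: 1/5 normal; order 8: 3/3 normal; order 16: 1/1 normal.
Total normal subgroups: 7.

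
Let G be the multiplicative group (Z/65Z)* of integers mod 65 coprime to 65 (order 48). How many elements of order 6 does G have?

The elements of order 6 are: 4, 9, 29, 36, 49, 56.
That's 6.

6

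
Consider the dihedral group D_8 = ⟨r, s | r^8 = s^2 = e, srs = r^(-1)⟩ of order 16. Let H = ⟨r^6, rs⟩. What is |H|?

8

|⟨r^6⟩| = 4 and |⟨rs⟩| = 2, so |H| is a multiple of lcm(4, 2) = 4 and divides |G| = 16.
Closing under the operation: H = {e, r^2, r^4, r^6, rs, r^3s, r^5s, r^7s}, so |H| = 8.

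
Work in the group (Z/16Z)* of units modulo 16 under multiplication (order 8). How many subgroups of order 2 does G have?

3

|G| = 8 and 2 | 8, so subgroups of order 2 are possible by Lagrange.
The subgroups of order 2 are: {1, 15}; {1, 7}; {1, 9}.
So G has 3 subgroups of order 2.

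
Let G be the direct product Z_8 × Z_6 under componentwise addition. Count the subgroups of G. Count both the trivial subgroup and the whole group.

|G| = 48, so by Lagrange every subgroup order divides 48. Divisors: 1, 2, 3, 4, 6, 8, 12, 16, 24, 48.
Subgroups by order — order 1: 1; order 2: 3; order 3: 1; order 4: 3; order 6: 3; order 8: 3; order 12: 3; order 16: 1; order 24: 3; order 48: 1.
Total: 1 + 3 + 1 + 3 + 3 + 3 + 3 + 1 + 3 + 1 = 22.

22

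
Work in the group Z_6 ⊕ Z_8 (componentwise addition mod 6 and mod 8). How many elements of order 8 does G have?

An element (a,b) has order lcm(ord(a), ord(b)); count pairs with lcm equal to 8.
Enumerating gives 8 such elements.

8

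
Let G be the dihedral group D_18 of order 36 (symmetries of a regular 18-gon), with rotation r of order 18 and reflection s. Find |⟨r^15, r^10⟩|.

18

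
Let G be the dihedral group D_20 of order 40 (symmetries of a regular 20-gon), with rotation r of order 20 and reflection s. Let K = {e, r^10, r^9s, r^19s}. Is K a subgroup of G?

Yes

|K| = 4 divides |G| = 40, consistent with Lagrange.
K contains the identity, every element's inverse is in K, and K is closed under ·: it is a subgroup.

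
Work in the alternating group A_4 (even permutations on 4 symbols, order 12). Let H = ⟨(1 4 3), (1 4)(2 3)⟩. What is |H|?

12

|⟨(1 4 3)⟩| = 3 and |⟨(1 4)(2 3)⟩| = 2, so |H| is a multiple of lcm(3, 2) = 6 and divides |G| = 12.
Closing {(1 4 3), (1 4)(2 3)} under the group operation gives all of G, so |H| = 12.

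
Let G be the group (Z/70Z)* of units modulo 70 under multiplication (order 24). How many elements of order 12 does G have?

8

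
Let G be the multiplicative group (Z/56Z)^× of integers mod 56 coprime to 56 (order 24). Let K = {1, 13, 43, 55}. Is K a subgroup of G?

Yes

|K| = 4 divides |G| = 24, consistent with Lagrange.
K contains the identity, every element's inverse is in K, and K is closed under ·: it is a subgroup.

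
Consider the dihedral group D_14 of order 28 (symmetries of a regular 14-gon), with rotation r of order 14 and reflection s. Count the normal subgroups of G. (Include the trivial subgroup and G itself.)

7

G has 28 subgroups. Checking conjugation-invariance by order — order 1: 1/1 normal; order 2: 1/15 normal; order 4: 0/7 normal; order 7: 1/1 normal; order 14: 3/3 normal; order 28: 1/1 normal.
Total normal subgroups: 7.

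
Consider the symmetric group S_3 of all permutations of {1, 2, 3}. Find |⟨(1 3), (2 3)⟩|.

|⟨(1 3)⟩| = 2 and |⟨(2 3)⟩| = 2, so |H| is a multiple of lcm(2, 2) = 2 and divides |G| = 6.
Closing {(1 3), (2 3)} under the group operation gives all of G, so |H| = 6.

6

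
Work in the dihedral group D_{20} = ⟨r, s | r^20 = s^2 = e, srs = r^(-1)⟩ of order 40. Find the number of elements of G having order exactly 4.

2

The elements of order 4 are: r^5, r^15.
That's 2.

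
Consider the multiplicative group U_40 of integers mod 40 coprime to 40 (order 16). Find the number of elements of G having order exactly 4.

The elements of order 4 are: 3, 7, 13, 17, 23, 27, 33, 37.
That's 8.

8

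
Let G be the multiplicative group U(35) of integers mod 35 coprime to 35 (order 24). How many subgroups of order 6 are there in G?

|G| = 24 and 6 | 24, so subgroups of order 6 are possible by Lagrange.
The subgroups of order 6 are: {1, 11, 16, 19, 24, 34}; {1, 6, 11, 16, 26, 31}; {1, 4, 9, 11, 16, 29}.
So G has 3 subgroups of order 6.

3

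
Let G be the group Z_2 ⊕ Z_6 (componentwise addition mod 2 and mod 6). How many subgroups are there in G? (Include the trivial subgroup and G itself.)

|G| = 12, so by Lagrange every subgroup order divides 12. Divisors: 1, 2, 3, 4, 6, 12.
Subgroups by order — order 1: 1; order 2: 3; order 3: 1; order 4: 1; order 6: 3; order 12: 1.
Total: 1 + 3 + 1 + 1 + 3 + 1 = 10.

10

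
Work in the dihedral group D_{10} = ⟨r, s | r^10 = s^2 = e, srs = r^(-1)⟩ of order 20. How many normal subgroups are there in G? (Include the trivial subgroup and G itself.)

7

G has 22 subgroups. Checking conjugation-invariance by order — order 1: 1/1 normal; order 2: 1/11 normal; order 4: 0/5 normal; order 5: 1/1 normal; order 10: 3/3 normal; order 20: 1/1 normal.
Total normal subgroups: 7.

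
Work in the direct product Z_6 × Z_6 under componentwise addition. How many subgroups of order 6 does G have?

12

|G| = 36 and 6 | 36, so subgroups of order 6 are possible by Lagrange.
The subgroups of order 6 are: {(0,0), (0,1), (0,2), (0,3), (0,4), (0,5)}; {(0,0), (0,2), (0,4), (3,0), (3,2), (3,4)}; {(0,0), (0,2), (0,4), (3,1), (3,3), (3,5)}; {(0,0), (0,3), (2,0), (2,3), (4,0), (4,3)}; … (12 in all).
So G has 12 subgroups of order 6.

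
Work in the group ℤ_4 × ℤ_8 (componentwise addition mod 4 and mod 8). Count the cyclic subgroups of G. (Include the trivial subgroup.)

A cyclic subgroup of order d is generated by each of its φ(d) elements of order d, so the cyclic subgroups of order d number (#elements of order d)/φ(d).
Cyclic subgroups by order — order 1: 1; order 2: 3; order 4: 6; order 8: 4.
Total: 14.

14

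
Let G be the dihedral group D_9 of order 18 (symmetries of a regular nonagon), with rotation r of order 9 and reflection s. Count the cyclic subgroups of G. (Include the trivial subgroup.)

A cyclic subgroup of order d is generated by each of its φ(d) elements of order d, so the cyclic subgroups of order d number (#elements of order d)/φ(d).
Cyclic subgroups by order — order 1: 1; order 2: 9; order 3: 1; order 9: 1.
Total: 12.

12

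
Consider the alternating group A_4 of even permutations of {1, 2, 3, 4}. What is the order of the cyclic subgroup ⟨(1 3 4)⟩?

3

Computing powers of (1 3 4): the smallest k with ((1 3 4))^k = e is k = 3.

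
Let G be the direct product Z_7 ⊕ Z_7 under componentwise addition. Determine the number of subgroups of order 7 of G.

8

|G| = 49 and 7 | 49, so subgroups of order 7 are possible by Lagrange.
The subgroups of order 7 are: {(0,0), (0,1), (0,2), (0,3), (0,4), (0,5), (0,6)}; {(0,0), (1,0), (2,0), (3,0), (4,0), (5,0), (6,0)}; {(0,0), (1,1), (2,2), (3,3), (4,4), (5,5), (6,6)}; {(0,0), (1,2), (2,4), (3,6), (4,1), (5,3), (6,5)}; … (8 in all).
So G has 8 subgroups of order 7.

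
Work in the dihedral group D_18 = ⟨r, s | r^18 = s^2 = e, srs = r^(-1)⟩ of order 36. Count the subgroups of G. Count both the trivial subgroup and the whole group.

45

|G| = 36, so by Lagrange every subgroup order divides 36. Divisors: 1, 2, 3, 4, 6, 9, 12, 18, 36.
Subgroups by order — order 1: 1; order 2: 19; order 3: 1; order 4: 9; order 6: 7; order 9: 1; order 12: 3; order 18: 3; order 36: 1.
Total: 1 + 19 + 1 + 9 + 7 + 1 + 3 + 3 + 1 = 45.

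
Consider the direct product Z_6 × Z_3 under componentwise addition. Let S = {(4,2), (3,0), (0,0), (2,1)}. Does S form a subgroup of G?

|S| = 4 does not divide |G| = 18, so by Lagrange S is not a subgroup.

No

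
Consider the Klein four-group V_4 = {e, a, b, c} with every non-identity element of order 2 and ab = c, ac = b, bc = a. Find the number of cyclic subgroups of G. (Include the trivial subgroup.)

A cyclic subgroup of order d is generated by each of its φ(d) elements of order d, so the cyclic subgroups of order d number (#elements of order d)/φ(d).
Cyclic subgroups by order — order 1: 1; order 2: 3.
Total: 4.

4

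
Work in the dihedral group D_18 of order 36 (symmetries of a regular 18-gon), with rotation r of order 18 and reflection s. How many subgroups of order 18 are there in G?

3

|G| = 36 and 18 | 36, so subgroups of order 18 are possible by Lagrange.
The subgroups of order 18 are: {e, r, r^2, r^3, r^4, r^5, r^6, r^7, r^8, r^9, r^10, r^11, r^12, r^13, r^14, r^15, r^16, r^17}; {e, r^2, r^4, r^6, r^8, r^10, r^12, r^14, r^16, s, r^2s, r^4s, r^6s, r^8s, r^10s, r^12s, r^14s, r^16s}; {e, r^2, r^4, r^6, r^8, r^10, r^12, r^14, r^16, rs, r^3s, r^5s, r^7s, r^9s, r^11s, r^13s, r^15s, r^17s}.
So G has 3 subgroups of order 18.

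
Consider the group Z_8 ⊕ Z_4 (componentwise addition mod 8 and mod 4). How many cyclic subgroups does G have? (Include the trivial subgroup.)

Each element a generates a cyclic subgroup ⟨a⟩; distinct elements may generate the same one (a cyclic group of order d has φ(d) generators).
Cyclic subgroups by order — order 1: 1; order 2: 3; order 4: 6; order 8: 4.
Total: 14.

14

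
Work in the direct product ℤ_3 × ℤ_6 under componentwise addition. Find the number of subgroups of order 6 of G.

|G| = 18 and 6 | 18, so subgroups of order 6 are possible by Lagrange.
The subgroups of order 6 are: {(0,0), (0,1), (0,2), (0,3), (0,4), (0,5)}; {(0,0), (0,3), (1,0), (1,3), (2,0), (2,3)}; {(0,0), (0,3), (1,1), (1,4), (2,2), (2,5)}; {(0,0), (0,3), (1,2), (1,5), (2,1), (2,4)}.
So G has 4 subgroups of order 6.

4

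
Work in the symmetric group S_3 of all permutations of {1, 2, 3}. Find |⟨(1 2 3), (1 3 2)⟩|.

3

|⟨(1 2 3)⟩| = 3 and |⟨(1 3 2)⟩| = 3, so |H| is a multiple of lcm(3, 3) = 3 and divides |G| = 6.
Closing under the operation: H = {e, (1 2 3), (1 3 2)}, so |H| = 3.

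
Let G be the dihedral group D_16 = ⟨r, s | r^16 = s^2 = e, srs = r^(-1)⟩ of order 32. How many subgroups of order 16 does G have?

3

|G| = 32 and 16 | 32, so subgroups of order 16 are possible by Lagrange.
The subgroups of order 16 are: {e, r, r^2, r^3, r^4, r^5, r^6, r^7, r^8, r^9, r^10, r^11, r^12, r^13, r^14, r^15}; {e, r^2, r^4, r^6, r^8, r^10, r^12, r^14, s, r^2s, r^4s, r^6s, r^8s, r^10s, r^12s, r^14s}; {e, r^2, r^4, r^6, r^8, r^10, r^12, r^14, rs, r^3s, r^5s, r^7s, r^9s, r^11s, r^13s, r^15s}.
So G has 3 subgroups of order 16.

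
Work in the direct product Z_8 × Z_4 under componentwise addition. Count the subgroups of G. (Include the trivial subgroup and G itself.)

22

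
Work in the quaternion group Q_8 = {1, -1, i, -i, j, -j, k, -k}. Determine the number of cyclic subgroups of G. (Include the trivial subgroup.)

5

A cyclic subgroup of order d is generated by each of its φ(d) elements of order d, so the cyclic subgroups of order d number (#elements of order d)/φ(d).
Cyclic subgroups by order — order 1: 1; order 2: 1; order 4: 3.
Total: 5.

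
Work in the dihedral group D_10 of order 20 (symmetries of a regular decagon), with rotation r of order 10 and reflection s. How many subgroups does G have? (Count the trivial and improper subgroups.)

|G| = 20, so by Lagrange every subgroup order divides 20. Divisors: 1, 2, 4, 5, 10, 20.
Subgroups by order — order 1: 1; order 2: 11; order 4: 5; order 5: 1; order 10: 3; order 20: 1.
Total: 1 + 11 + 5 + 1 + 3 + 1 = 22.

22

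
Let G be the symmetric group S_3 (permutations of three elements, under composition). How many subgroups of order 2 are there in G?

3

|G| = 6 and 2 | 6, so subgroups of order 2 are possible by Lagrange.
The subgroups of order 2 are: {e, (1 2)}; {e, (1 3)}; {e, (2 3)}.
So G has 3 subgroups of order 2.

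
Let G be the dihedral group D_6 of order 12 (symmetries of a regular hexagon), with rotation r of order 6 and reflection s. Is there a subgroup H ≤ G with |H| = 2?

Yes

2 | 12. A subgroup of order 2 is {e, r^2s}.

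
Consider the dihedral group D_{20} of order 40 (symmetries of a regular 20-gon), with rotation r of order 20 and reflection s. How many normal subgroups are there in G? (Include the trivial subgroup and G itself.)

G has 48 subgroups. Checking conjugation-invariance by order — order 1: 1/1 normal; order 2: 1/21 normal; order 4: 1/11 normal; order 5: 1/1 normal; order 8: 0/5 normal; order 10: 1/5 normal; order 20: 3/3 normal; order 40: 1/1 normal.
Total normal subgroups: 9.

9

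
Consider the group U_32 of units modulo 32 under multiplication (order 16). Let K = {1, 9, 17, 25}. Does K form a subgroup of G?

|K| = 4 divides |G| = 16, consistent with Lagrange.
K contains the identity, every element's inverse is in K, and K is closed under ·: it is a subgroup.
In fact K = ⟨25⟩.

Yes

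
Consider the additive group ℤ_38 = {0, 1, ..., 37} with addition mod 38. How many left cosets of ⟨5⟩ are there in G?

|⟨5⟩| = 38 and |G| = 38.
By Lagrange, [G : H] = |G|/|H| = 38/38 = 1.

1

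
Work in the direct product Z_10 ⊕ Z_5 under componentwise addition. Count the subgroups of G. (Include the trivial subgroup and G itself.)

|G| = 50, so by Lagrange every subgroup order divides 50. Divisors: 1, 2, 5, 10, 25, 50.
Subgroups by order — order 1: 1; order 2: 1; order 5: 6; order 10: 6; order 25: 1; order 50: 1.
Total: 1 + 1 + 6 + 6 + 1 + 1 = 16.

16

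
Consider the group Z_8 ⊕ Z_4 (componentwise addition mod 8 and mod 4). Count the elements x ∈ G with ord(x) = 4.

An element (a,b) has order lcm(ord(a), ord(b)); count pairs with lcm equal to 4.
Enumerating gives 12 such elements.

12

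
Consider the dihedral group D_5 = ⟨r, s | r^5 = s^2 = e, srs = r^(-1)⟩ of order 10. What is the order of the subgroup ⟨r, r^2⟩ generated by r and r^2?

5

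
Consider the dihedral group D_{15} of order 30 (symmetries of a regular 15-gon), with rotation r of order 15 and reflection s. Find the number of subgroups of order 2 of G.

|G| = 30 and 2 | 30, so subgroups of order 2 are possible by Lagrange.
The subgroups of order 2 are: {e, r^10s}; {e, r^11s}; {e, r^12s}; {e, r^13s}; … (15 in all).
So G has 15 subgroups of order 2.

15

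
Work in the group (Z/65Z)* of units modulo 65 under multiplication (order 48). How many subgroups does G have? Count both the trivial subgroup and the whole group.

30

|G| = 48, so by Lagrange every subgroup order divides 48. Divisors: 1, 2, 3, 4, 6, 8, 12, 16, 24, 48.
Subgroups by order — order 1: 1; order 2: 3; order 3: 1; order 4: 7; order 6: 3; order 8: 3; order 12: 7; order 16: 1; order 24: 3; order 48: 1.
Total: 1 + 3 + 1 + 7 + 3 + 3 + 7 + 1 + 3 + 1 = 30.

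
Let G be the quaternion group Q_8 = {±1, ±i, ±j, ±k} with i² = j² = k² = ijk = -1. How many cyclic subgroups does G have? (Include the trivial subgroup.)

5

Group the elements of G by the cyclic subgroup they generate; each cyclic subgroup of order d accounts for φ(d) elements.
Cyclic subgroups by order — order 1: 1; order 2: 1; order 4: 3.
Total: 5.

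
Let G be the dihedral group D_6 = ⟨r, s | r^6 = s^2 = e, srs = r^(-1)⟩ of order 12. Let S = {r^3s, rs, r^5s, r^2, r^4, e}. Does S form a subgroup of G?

Yes

|S| = 6 divides |G| = 12, consistent with Lagrange.
S contains the identity, every element's inverse is in S, and S is closed under ·: it is a subgroup.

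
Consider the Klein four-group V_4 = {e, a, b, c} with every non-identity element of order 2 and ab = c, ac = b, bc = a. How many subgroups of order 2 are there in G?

3

|G| = 4 and 2 | 4, so subgroups of order 2 are possible by Lagrange.
The subgroups of order 2 are: {e, a}; {e, b}; {e, c}.
So G has 3 subgroups of order 2.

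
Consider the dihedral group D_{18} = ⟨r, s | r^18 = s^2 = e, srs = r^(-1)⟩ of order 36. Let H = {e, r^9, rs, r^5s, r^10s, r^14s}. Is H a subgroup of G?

No

Closure fails: r^14s · rs = r^13 ∉ H. So H is not a subgroup.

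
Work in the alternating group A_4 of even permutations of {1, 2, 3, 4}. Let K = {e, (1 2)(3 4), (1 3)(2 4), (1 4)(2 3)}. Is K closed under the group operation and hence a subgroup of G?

Yes

|K| = 4 divides |G| = 12, consistent with Lagrange.
K contains the identity, every element's inverse is in K, and K is closed under ∘: it is a subgroup.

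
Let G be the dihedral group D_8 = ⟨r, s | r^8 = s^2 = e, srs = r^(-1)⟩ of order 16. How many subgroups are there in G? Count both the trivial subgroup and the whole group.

19

|G| = 16, so by Lagrange every subgroup order divides 16. Divisors: 1, 2, 4, 8, 16.
Subgroups by order — order 1: 1; order 2: 9; order 4: 5; order 8: 3; order 16: 1.
Total: 1 + 9 + 5 + 3 + 1 = 19.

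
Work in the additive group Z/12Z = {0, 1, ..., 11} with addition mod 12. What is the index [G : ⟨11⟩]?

1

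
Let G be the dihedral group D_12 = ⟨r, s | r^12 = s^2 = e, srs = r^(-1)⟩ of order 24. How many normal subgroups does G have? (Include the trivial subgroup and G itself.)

G has 34 subgroups. Checking conjugation-invariance by order — order 1: 1/1 normal; order 2: 1/13 normal; order 3: 1/1 normal; order 4: 1/7 normal; order 6: 1/5 normal; order 8: 0/3 normal; order 12: 3/3 normal; order 24: 1/1 normal.
Total normal subgroups: 9.

9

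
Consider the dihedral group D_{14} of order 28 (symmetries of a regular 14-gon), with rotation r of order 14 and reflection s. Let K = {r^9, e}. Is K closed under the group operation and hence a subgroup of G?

r^9 ∈ K but its inverse r^5 ∉ K, so K is not a subgroup.

No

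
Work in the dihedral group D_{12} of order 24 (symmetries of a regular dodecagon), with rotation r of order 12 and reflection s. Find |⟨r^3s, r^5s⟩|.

|⟨r^3s⟩| = 2 and |⟨r^5s⟩| = 2, so |H| is a multiple of lcm(2, 2) = 2 and divides |G| = 24.
Closing under the operation: H = {e, r^2, r^4, r^6, r^8, r^10, rs, r^3s, r^5s, r^7s, r^9s, r^11s}, so |H| = 12.

12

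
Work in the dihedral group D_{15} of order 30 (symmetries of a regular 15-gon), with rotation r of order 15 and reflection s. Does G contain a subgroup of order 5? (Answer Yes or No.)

5 | 30. A subgroup of order 5 is {e, r^3, r^6, r^9, r^12}.

Yes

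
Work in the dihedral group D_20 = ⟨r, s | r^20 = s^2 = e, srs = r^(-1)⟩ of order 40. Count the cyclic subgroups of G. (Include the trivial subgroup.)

A cyclic subgroup of order d is generated by each of its φ(d) elements of order d, so the cyclic subgroups of order d number (#elements of order d)/φ(d).
Cyclic subgroups by order — order 1: 1; order 2: 21; order 4: 1; order 5: 1; order 10: 1; order 20: 1.
Total: 26.

26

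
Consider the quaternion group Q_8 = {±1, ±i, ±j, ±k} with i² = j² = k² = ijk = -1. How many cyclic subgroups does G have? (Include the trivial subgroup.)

5

Each element a generates a cyclic subgroup ⟨a⟩; distinct elements may generate the same one (a cyclic group of order d has φ(d) generators).
Cyclic subgroups by order — order 1: 1; order 2: 1; order 4: 3.
Total: 5.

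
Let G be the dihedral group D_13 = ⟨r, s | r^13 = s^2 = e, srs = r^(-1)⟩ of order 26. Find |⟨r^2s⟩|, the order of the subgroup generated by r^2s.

Computing powers of r^2s: the smallest k with (r^2s)^k = e is k = 2.

2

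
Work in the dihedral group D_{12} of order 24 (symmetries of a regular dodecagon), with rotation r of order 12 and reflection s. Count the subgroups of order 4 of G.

7

|G| = 24 and 4 | 24, so subgroups of order 4 are possible by Lagrange.
The subgroups of order 4 are: {e, r^6, r^4s, r^10s}; {e, r^6, r^5s, r^11s}; {e, r^6, r^2s, r^8s}; {e, r^3, r^6, r^9}; … (7 in all).
So G has 7 subgroups of order 4.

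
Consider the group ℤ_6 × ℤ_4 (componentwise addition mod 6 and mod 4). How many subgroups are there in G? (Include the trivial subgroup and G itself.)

16

|G| = 24, so by Lagrange every subgroup order divides 24. Divisors: 1, 2, 3, 4, 6, 8, 12, 24.
Subgroups by order — order 1: 1; order 2: 3; order 3: 1; order 4: 3; order 6: 3; order 8: 1; order 12: 3; order 24: 1.
Total: 1 + 3 + 1 + 3 + 3 + 1 + 3 + 1 = 16.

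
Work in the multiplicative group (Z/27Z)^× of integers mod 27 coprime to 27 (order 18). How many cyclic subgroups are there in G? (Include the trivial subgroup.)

6

Each element a generates a cyclic subgroup ⟨a⟩; distinct elements may generate the same one (a cyclic group of order d has φ(d) generators).
Cyclic subgroups by order — order 1: 1; order 2: 1; order 3: 1; order 6: 1; order 9: 1; order 18: 1.
Total: 6.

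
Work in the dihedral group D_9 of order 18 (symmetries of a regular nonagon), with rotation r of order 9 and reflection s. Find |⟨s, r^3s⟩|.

6

|⟨s⟩| = 2 and |⟨r^3s⟩| = 2, so |H| is a multiple of lcm(2, 2) = 2 and divides |G| = 18.
Closing under the operation: H = {e, r^3, r^6, s, r^3s, r^6s}, so |H| = 6.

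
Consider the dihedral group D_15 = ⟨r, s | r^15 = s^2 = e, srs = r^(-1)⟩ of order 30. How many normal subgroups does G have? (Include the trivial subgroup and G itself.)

5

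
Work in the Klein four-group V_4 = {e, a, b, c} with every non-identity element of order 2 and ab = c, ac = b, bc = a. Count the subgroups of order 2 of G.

3

|G| = 4 and 2 | 4, so subgroups of order 2 are possible by Lagrange.
The subgroups of order 2 are: {e, a}; {e, b}; {e, c}.
So G has 3 subgroups of order 2.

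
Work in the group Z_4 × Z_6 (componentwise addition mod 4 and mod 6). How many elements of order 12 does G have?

An element (a,b) has order lcm(ord(a), ord(b)); count pairs with lcm equal to 12.
Enumerating gives 8 such elements.

8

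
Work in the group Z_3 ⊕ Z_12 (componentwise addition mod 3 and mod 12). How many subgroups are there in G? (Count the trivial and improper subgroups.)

|G| = 36, so by Lagrange every subgroup order divides 36. Divisors: 1, 2, 3, 4, 6, 9, 12, 18, 36.
Subgroups by order — order 1: 1; order 2: 1; order 3: 4; order 4: 1; order 6: 4; order 9: 1; order 12: 4; order 18: 1; order 36: 1.
Total: 1 + 1 + 4 + 1 + 4 + 1 + 4 + 1 + 1 = 18.

18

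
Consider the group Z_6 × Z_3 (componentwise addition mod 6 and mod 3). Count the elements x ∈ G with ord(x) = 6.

8

An element (a,b) has order lcm(ord(a), ord(b)); count pairs with lcm equal to 6.
Enumerating gives 8 such elements.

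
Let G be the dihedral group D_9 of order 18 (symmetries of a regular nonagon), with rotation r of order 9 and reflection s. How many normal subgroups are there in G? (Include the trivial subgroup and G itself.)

G has 16 subgroups. Checking conjugation-invariance by order — order 1: 1/1 normal; order 2: 0/9 normal; order 3: 1/1 normal; order 6: 0/3 normal; order 9: 1/1 normal; order 18: 1/1 normal.
Total normal subgroups: 4.

4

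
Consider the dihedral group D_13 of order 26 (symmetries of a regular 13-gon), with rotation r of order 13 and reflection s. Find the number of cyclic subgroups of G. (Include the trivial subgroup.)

A cyclic subgroup of order d is generated by each of its φ(d) elements of order d, so the cyclic subgroups of order d number (#elements of order d)/φ(d).
Cyclic subgroups by order — order 1: 1; order 2: 13; order 13: 1.
Total: 15.

15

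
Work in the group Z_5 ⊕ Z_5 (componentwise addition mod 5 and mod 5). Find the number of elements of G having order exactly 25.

An element (a,b) has order lcm(ord(a), ord(b)); count pairs with lcm equal to 25.
Enumerating gives 0 such elements.

0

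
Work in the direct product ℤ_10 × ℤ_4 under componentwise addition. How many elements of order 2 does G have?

An element (a,b) has order lcm(ord(a), ord(b)); count pairs with lcm equal to 2.
Enumerating gives 3 such elements.

3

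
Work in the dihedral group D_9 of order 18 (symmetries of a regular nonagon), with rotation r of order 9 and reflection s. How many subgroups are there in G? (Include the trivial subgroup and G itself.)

16

|G| = 18, so by Lagrange every subgroup order divides 18. Divisors: 1, 2, 3, 6, 9, 18.
Subgroups by order — order 1: 1; order 2: 9; order 3: 1; order 6: 3; order 9: 1; order 18: 1.
Total: 1 + 9 + 1 + 3 + 1 + 1 = 16.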